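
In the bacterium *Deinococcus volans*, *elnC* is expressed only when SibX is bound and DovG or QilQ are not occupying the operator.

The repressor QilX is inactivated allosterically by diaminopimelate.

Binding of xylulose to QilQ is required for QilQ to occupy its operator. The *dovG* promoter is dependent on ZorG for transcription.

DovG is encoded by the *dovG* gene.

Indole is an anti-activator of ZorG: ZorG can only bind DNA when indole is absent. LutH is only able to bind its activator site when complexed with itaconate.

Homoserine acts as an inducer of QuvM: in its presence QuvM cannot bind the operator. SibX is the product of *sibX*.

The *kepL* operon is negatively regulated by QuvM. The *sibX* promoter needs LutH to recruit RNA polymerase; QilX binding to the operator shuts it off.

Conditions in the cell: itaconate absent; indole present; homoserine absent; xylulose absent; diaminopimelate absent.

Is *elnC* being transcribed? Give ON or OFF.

Diaminopimelate is absent, so QilX is active.
Itaconate is absent, so LutH is inactive.
With repressor QilX bound, *sibX* is not transcribed.
So SibX is not produced.
Indole is present, so ZorG is inactive.
Required activator ZorG is absent, so *dovG* is not transcribed.
So DovG is not produced.
Xylulose is absent, so QilQ is inactive.
Required activator SibX is absent, so *elnC* is not transcribed.

OFF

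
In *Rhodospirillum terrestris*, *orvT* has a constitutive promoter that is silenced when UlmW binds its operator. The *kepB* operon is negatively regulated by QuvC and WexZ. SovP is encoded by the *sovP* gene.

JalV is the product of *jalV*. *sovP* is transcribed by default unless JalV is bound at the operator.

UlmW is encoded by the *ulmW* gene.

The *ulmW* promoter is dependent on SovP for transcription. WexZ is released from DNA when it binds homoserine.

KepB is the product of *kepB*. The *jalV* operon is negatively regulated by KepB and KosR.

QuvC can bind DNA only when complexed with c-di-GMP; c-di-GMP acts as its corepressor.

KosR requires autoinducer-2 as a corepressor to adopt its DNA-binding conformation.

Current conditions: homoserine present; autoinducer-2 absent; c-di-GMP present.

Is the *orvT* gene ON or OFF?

ON

c-di-GMP is present, so QuvC is active.
Homoserine is present, so WexZ is inactive.
With repressor QuvC bound, *kepB* is not transcribed.
So KepB is not produced.
Autoinducer-2 is absent, so KosR is inactive.
With no repressor bound, *jalV* is transcribed.
So JalV is produced and active.
With repressor JalV bound, *sovP* is not transcribed.
So SovP is not produced.
Required activator SovP is absent, so *ulmW* is not transcribed.
So UlmW is not produced.
With no repressor bound, *orvT* is transcribed.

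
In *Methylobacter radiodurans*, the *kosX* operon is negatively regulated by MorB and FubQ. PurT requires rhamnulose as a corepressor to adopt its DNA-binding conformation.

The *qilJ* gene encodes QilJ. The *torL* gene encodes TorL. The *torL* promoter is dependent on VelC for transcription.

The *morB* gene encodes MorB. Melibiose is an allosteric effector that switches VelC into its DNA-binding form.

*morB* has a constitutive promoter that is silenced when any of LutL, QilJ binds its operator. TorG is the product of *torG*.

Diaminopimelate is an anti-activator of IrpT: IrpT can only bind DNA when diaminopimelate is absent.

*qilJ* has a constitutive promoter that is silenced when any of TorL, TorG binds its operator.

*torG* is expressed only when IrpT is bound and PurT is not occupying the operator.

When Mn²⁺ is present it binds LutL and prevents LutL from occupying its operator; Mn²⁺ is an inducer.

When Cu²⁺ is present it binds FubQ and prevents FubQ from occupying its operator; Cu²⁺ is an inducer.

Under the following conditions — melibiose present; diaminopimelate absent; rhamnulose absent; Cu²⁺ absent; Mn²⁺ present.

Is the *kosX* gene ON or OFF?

Mn²⁺ is present, so LutL is inactive.
Melibiose is present, so VelC is active.
No repressor is bound and VelC is active, so *torL* is transcribed.
So TorL is produced and active.
Rhamnulose is absent, so PurT is inactive.
Diaminopimelate is absent, so IrpT is active.
No repressor is bound and IrpT is active, so *torG* is transcribed.
So TorG is produced and active.
With repressor TorL bound, *qilJ* is not transcribed.
So QilJ is not produced.
With no repressor bound, *morB* is transcribed.
So MorB is produced and active.
Cu²⁺ is absent, so FubQ is active.
With repressor MorB bound, *kosX* is not transcribed.

OFF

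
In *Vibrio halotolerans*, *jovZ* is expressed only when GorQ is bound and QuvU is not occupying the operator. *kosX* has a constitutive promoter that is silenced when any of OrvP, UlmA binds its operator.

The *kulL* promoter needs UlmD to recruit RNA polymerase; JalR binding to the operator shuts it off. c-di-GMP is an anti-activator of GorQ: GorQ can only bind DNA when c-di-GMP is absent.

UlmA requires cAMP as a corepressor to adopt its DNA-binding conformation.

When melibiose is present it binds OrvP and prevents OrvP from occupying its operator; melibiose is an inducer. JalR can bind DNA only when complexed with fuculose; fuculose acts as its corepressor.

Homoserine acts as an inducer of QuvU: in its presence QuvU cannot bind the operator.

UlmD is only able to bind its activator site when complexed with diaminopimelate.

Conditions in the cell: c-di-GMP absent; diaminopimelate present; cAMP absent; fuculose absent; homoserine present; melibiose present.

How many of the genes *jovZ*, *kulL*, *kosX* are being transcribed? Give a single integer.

3

c-di-GMP is absent, so GorQ is active.
Homoserine is present, so QuvU is inactive.
No repressor is bound and GorQ is active, so *jovZ* is transcribed.
→ *jovZ* is ON.
Fuculose is absent, so JalR is inactive.
Diaminopimelate is present, so UlmD is active.
No repressor is bound and UlmD is active, so *kulL* is transcribed.
→ *kulL* is ON.
Melibiose is present, so OrvP is inactive.
cAMP is absent, so UlmA is inactive.
With no repressor bound, *kosX* is transcribed.
→ *kosX* is ON.
3 of the 3 genes are transcribed.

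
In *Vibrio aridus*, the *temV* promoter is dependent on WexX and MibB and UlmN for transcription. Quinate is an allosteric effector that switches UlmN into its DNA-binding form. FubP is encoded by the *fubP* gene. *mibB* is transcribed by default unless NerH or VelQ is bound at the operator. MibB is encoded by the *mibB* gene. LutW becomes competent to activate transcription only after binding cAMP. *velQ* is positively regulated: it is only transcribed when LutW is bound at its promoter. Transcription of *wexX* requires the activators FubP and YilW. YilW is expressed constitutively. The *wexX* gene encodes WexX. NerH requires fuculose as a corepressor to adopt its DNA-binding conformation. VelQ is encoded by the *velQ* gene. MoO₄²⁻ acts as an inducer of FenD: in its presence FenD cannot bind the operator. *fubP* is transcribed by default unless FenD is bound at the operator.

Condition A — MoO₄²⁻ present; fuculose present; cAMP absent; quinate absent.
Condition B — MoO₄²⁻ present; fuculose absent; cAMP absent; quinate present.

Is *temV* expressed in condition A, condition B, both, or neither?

Condition A:
MoO₄²⁻ is present, so FenD is inactive.
With no repressor bound, *fubP* is transcribed.
So FubP is produced and active.
YilW is produced constitutively and is active.
No repressor is bound and FubP and YilW are active, so *wexX* is transcribed.
So WexX is produced and active.
Fuculose is present, so NerH is active.
cAMP is absent, so LutW is inactive.
Required activator LutW is absent, so *velQ* is not transcribed.
So VelQ is not produced.
With repressor NerH bound, *mibB* is not transcribed.
So MibB is not produced.
Quinate is absent, so UlmN is inactive.
Required activator MibB is absent, so *temV* is not transcribed.
→ *temV* is OFF in A.
Condition B:
MoO₄²⁻ is present, so FenD is inactive.
With no repressor bound, *fubP* is transcribed.
So FubP is produced and active.
YilW is produced constitutively and is active.
No repressor is bound and FubP and YilW are active, so *wexX* is transcribed.
So WexX is produced and active.
Fuculose is absent, so NerH is inactive.
cAMP is absent, so LutW is inactive.
Required activator LutW is absent, so *velQ* is not transcribed.
So VelQ is not produced.
With no repressor bound, *mibB* is transcribed.
So MibB is produced and active.
Quinate is present, so UlmN is active.
No repressor is bound and WexX and MibB and UlmN are active, so *temV* is transcribed.
→ *temV* is ON in B.

B only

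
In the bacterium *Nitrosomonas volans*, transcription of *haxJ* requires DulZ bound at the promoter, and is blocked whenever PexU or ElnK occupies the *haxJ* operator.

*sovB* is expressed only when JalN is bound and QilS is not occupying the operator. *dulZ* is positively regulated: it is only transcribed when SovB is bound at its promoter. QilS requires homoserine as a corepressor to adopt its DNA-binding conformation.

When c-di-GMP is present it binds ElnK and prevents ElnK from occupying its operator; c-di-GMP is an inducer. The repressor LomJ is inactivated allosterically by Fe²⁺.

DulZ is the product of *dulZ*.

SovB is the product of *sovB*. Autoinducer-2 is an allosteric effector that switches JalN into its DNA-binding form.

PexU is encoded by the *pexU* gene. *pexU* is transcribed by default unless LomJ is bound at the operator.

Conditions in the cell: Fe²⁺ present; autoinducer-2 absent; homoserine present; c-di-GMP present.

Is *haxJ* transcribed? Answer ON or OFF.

OFF

Fe²⁺ is present, so LomJ is inactive.
With no repressor bound, *pexU* is transcribed.
So PexU is produced and active.
Homoserine is present, so QilS is active.
Autoinducer-2 is absent, so JalN is inactive.
With repressor QilS bound, *sovB* is not transcribed.
So SovB is not produced.
Required activator SovB is absent, so *dulZ* is not transcribed.
So DulZ is not produced.
c-di-GMP is present, so ElnK is inactive.
With repressor PexU bound, *haxJ* is not transcribed.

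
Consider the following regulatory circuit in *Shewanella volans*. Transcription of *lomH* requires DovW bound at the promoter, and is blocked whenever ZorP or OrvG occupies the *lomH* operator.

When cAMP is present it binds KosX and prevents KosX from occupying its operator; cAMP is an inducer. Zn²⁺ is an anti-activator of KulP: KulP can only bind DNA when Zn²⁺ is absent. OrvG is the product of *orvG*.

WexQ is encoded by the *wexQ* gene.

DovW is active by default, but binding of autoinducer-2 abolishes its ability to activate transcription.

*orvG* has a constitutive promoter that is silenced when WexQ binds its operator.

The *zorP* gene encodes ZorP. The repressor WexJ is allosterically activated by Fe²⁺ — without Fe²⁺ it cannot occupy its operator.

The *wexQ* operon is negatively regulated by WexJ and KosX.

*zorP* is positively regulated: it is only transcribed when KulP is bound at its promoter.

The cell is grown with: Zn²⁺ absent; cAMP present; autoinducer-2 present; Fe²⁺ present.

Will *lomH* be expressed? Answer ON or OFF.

OFF

Zn²⁺ is absent, so KulP is active.
No repressor is bound and KulP is active, so *zorP* is transcribed.
So ZorP is produced and active.
Fe²⁺ is present, so WexJ is active.
cAMP is present, so KosX is inactive.
With repressor WexJ bound, *wexQ* is not transcribed.
So WexQ is not produced.
With no repressor bound, *orvG* is transcribed.
So OrvG is produced and active.
Autoinducer-2 is present, so DovW is inactive.
With repressor ZorP bound, *lomH* is not transcribed.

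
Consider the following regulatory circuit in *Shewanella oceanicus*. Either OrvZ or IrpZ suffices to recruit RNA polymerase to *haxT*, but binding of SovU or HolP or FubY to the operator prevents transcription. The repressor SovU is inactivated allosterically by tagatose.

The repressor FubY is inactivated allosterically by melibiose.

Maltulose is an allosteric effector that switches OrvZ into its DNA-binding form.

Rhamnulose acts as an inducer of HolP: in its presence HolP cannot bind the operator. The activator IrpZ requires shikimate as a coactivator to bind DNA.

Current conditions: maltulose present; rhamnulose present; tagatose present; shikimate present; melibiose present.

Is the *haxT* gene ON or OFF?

Tagatose is present, so SovU is inactive.
Rhamnulose is present, so HolP is inactive.
Maltulose is present, so OrvZ is active.
Shikimate is present, so IrpZ is active.
Melibiose is present, so FubY is inactive.
Activator OrvZ is present, so *haxT* is transcribed.

ON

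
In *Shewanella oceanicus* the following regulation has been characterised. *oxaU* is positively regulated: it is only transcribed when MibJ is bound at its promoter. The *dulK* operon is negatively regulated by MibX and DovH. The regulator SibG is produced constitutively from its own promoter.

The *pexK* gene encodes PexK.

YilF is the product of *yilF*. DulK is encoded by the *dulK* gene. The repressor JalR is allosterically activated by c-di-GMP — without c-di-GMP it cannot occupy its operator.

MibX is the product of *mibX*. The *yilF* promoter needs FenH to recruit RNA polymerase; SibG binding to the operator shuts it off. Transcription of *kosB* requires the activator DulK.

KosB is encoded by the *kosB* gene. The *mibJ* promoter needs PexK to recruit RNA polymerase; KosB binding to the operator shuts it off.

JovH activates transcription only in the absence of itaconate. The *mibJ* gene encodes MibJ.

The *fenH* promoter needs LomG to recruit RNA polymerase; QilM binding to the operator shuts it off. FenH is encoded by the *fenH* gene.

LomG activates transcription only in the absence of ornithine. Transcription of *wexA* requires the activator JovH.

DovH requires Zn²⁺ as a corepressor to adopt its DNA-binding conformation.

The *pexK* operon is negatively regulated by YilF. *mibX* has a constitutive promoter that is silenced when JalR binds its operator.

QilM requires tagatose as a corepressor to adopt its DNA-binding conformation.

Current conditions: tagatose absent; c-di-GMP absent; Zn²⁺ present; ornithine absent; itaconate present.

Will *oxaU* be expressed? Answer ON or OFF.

ON

c-di-GMP is absent, so JalR is inactive.
With no repressor bound, *mibX* is transcribed.
So MibX is produced and active.
Zn²⁺ is present, so DovH is active.
With repressor MibX bound, *dulK* is not transcribed.
So DulK is not produced.
Required activator DulK is absent, so *kosB* is not transcribed.
So KosB is not produced.
SibG is produced constitutively and is active.
Tagatose is absent, so QilM is inactive.
Ornithine is absent, so LomG is active.
No repressor is bound and LomG is active, so *fenH* is transcribed.
So FenH is produced and active.
With repressor SibG bound, *yilF* is not transcribed.
So YilF is not produced.
With no repressor bound, *pexK* is transcribed.
So PexK is produced and active.
No repressor is bound and PexK is active, so *mibJ* is transcribed.
So MibJ is produced and active.
No repressor is bound and MibJ is active, so *oxaU* is transcribed.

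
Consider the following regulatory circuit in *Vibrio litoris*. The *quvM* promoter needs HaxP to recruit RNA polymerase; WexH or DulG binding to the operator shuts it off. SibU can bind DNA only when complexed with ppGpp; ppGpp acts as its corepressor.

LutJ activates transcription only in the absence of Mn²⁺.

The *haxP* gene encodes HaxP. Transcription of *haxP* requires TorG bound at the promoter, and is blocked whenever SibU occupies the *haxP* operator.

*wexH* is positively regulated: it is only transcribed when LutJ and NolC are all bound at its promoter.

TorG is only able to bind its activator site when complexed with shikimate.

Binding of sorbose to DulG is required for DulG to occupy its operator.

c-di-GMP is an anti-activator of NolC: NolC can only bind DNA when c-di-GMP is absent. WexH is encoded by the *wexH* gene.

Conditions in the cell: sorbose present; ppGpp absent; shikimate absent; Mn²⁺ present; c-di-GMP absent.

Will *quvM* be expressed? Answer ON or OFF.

OFF

Mn²⁺ is present, so LutJ is inactive.
c-di-GMP is absent, so NolC is active.
Required activator LutJ is absent, so *wexH* is not transcribed.
So WexH is not produced.
Sorbose is present, so DulG is active.
Shikimate is absent, so TorG is inactive.
ppGpp is absent, so SibU is inactive.
Required activator TorG is absent, so *haxP* is not transcribed.
So HaxP is not produced.
With repressor DulG bound, *quvM* is not transcribed.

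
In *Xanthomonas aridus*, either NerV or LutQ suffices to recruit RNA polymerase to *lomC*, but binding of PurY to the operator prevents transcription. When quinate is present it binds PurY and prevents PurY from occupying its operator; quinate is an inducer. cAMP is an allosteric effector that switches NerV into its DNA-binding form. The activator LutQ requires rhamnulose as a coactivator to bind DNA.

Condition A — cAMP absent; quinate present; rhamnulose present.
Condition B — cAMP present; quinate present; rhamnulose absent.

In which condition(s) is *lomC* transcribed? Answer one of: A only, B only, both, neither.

Condition A:
cAMP is absent, so NerV is inactive.
Quinate is present, so PurY is inactive.
Rhamnulose is present, so LutQ is active.
Activator LutQ is present, so *lomC* is transcribed.
→ *lomC* is ON in A.
Condition B:
cAMP is present, so NerV is active.
Quinate is present, so PurY is inactive.
Rhamnulose is absent, so LutQ is inactive.
Activator NerV is present, so *lomC* is transcribed.
→ *lomC* is ON in B.

both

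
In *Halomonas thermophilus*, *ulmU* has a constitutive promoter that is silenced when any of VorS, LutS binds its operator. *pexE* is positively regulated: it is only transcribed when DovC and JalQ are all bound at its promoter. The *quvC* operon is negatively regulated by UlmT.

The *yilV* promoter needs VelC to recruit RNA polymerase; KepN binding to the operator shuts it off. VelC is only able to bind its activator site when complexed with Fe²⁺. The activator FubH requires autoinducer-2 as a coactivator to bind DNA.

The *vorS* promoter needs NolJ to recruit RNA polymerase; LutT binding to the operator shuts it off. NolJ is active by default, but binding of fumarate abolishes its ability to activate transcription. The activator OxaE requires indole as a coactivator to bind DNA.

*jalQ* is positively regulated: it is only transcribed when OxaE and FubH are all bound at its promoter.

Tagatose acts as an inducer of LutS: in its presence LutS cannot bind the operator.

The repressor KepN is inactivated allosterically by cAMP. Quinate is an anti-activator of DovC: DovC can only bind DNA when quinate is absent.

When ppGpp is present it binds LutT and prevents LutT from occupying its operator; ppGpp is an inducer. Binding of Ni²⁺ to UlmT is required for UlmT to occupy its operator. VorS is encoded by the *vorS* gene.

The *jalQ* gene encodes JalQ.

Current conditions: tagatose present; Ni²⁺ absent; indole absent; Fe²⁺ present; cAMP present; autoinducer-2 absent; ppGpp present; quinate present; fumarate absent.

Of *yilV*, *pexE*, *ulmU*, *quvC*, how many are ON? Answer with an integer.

Fe²⁺ is present, so VelC is active.
cAMP is present, so KepN is inactive.
No repressor is bound and VelC is active, so *yilV* is transcribed.
→ *yilV* is ON.
Quinate is present, so DovC is inactive.
Indole is absent, so OxaE is inactive.
Autoinducer-2 is absent, so FubH is inactive.
Required activator OxaE is absent, so *jalQ* is not transcribed.
So JalQ is not produced.
Required activator DovC is absent, so *pexE* is not transcribed.
→ *pexE* is OFF.
Fumarate is absent, so NolJ is active.
ppGpp is present, so LutT is inactive.
No repressor is bound and NolJ is active, so *vorS* is transcribed.
So VorS is produced and active.
Tagatose is present, so LutS is inactive.
With repressor VorS bound, *ulmU* is not transcribed.
→ *ulmU* is OFF.
Ni²⁺ is absent, so UlmT is inactive.
With no repressor bound, *quvC* is transcribed.
→ *quvC* is ON.
2 of the 4 genes are transcribed.

2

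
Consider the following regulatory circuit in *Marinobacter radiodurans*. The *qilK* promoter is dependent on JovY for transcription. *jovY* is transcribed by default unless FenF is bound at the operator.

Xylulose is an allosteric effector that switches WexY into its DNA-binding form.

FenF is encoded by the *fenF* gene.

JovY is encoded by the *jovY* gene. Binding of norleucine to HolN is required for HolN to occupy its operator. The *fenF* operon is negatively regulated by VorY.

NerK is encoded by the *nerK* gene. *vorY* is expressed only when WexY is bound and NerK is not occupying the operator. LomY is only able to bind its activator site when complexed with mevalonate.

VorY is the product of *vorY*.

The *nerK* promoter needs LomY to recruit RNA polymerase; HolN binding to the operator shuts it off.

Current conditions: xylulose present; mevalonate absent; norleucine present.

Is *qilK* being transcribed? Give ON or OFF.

Norleucine is present, so HolN is active.
Mevalonate is absent, so LomY is inactive.
With repressor HolN bound, *nerK* is not transcribed.
So NerK is not produced.
Xylulose is present, so WexY is active.
No repressor is bound and WexY is active, so *vorY* is transcribed.
So VorY is produced and active.
With repressor VorY bound, *fenF* is not transcribed.
So FenF is not produced.
With no repressor bound, *jovY* is transcribed.
So JovY is produced and active.
No repressor is bound and JovY is active, so *qilK* is transcribed.

ON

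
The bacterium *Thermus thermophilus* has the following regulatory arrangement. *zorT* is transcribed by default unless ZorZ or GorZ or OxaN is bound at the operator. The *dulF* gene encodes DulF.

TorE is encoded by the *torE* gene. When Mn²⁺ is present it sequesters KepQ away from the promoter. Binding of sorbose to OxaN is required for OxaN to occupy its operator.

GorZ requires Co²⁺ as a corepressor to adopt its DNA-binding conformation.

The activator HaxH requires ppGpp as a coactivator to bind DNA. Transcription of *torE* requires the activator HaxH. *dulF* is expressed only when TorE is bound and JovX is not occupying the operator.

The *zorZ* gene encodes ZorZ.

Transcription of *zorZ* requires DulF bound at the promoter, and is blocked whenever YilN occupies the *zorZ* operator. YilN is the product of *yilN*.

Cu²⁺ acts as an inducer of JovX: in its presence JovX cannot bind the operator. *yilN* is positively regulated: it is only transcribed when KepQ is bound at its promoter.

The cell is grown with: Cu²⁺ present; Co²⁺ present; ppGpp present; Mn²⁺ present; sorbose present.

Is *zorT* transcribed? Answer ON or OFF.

Mn²⁺ is present, so KepQ is inactive.
Required activator KepQ is absent, so *yilN* is not transcribed.
So YilN is not produced.
Cu²⁺ is present, so JovX is inactive.
ppGpp is present, so HaxH is active.
No repressor is bound and HaxH is active, so *torE* is transcribed.
So TorE is produced and active.
No repressor is bound and TorE is active, so *dulF* is transcribed.
So DulF is produced and active.
No repressor is bound and DulF is active, so *zorZ* is transcribed.
So ZorZ is produced and active.
Co²⁺ is present, so GorZ is active.
Sorbose is present, so OxaN is active.
With repressor ZorZ bound, *zorT* is not transcribed.

OFF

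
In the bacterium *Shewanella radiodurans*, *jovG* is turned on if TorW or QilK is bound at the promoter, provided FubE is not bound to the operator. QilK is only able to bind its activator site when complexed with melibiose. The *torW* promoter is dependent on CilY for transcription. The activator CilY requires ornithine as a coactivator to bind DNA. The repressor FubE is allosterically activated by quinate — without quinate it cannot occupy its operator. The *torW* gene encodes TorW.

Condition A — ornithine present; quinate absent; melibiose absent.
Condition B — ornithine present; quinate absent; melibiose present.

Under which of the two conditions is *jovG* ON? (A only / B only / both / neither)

both

Condition A:
Ornithine is present, so CilY is active.
No repressor is bound and CilY is active, so *torW* is transcribed.
So TorW is produced and active.
Quinate is absent, so FubE is inactive.
Melibiose is absent, so QilK is inactive.
Activator TorW is present, so *jovG* is transcribed.
→ *jovG* is ON in A.
Condition B:
Ornithine is present, so CilY is active.
No repressor is bound and CilY is active, so *torW* is transcribed.
So TorW is produced and active.
Quinate is absent, so FubE is inactive.
Melibiose is present, so QilK is active.
Activator TorW is present, so *jovG* is transcribed.
→ *jovG* is ON in B.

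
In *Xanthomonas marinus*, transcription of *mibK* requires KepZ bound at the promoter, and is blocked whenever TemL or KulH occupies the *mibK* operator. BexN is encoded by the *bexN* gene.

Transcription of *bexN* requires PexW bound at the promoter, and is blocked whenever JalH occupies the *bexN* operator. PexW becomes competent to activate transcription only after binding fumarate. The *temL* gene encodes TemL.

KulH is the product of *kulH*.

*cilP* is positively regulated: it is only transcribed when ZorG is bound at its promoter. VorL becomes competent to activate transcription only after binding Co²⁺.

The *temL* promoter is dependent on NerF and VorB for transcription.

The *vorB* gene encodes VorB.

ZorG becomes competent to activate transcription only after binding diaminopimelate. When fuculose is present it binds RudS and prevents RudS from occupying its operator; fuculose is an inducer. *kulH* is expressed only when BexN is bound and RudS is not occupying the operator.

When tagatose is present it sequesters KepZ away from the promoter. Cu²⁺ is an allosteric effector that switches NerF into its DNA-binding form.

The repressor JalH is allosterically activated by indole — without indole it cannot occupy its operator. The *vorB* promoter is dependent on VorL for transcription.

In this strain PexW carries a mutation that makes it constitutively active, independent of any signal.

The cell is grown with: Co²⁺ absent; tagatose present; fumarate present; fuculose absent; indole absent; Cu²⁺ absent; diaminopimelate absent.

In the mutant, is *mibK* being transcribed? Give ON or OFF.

Cu²⁺ is absent, so NerF is inactive.
Co²⁺ is absent, so VorL is inactive.
Required activator VorL is absent, so *vorB* is not transcribed.
So VorB is not produced.
Required activator NerF is absent, so *temL* is not transcribed.
So TemL is not produced.
Tagatose is present, so KepZ is inactive.
PexW is constitutively active in this strain.
Indole is absent, so JalH is inactive.
No repressor is bound and PexW is active, so *bexN* is transcribed.
So BexN is produced and active.
Fuculose is absent, so RudS is active.
With repressor RudS bound, *kulH* is not transcribed.
So KulH is not produced.
Required activator KepZ is absent, so *mibK* is not transcribed.

OFF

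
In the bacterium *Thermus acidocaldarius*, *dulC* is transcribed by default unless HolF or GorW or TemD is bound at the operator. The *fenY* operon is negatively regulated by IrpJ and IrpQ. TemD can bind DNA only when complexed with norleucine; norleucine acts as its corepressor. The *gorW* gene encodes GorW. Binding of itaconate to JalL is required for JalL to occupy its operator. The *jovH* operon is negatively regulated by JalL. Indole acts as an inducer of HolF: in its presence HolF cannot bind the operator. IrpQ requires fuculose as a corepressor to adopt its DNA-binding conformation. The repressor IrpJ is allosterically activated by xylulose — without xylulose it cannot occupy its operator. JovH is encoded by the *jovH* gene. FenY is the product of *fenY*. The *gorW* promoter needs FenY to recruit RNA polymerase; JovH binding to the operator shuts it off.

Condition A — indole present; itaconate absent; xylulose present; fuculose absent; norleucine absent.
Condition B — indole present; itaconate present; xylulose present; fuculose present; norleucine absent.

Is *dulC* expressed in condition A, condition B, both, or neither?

Condition A:
Indole is present, so HolF is inactive.
Itaconate is absent, so JalL is inactive.
With no repressor bound, *jovH* is transcribed.
So JovH is produced and active.
Xylulose is present, so IrpJ is active.
Fuculose is absent, so IrpQ is inactive.
With repressor IrpJ bound, *fenY* is not transcribed.
So FenY is not produced.
With repressor JovH bound, *gorW* is not transcribed.
So GorW is not produced.
Norleucine is absent, so TemD is inactive.
With no repressor bound, *dulC* is transcribed.
→ *dulC* is ON in A.
Condition B:
Indole is present, so HolF is inactive.
Itaconate is present, so JalL is active.
With repressor JalL bound, *jovH* is not transcribed.
So JovH is not produced.
Xylulose is present, so IrpJ is active.
Fuculose is present, so IrpQ is active.
With repressor IrpJ bound, *fenY* is not transcribed.
So FenY is not produced.
Required activator FenY is absent, so *gorW* is not transcribed.
So GorW is not produced.
Norleucine is absent, so TemD is inactive.
With no repressor bound, *dulC* is transcribed.
→ *dulC* is ON in B.

both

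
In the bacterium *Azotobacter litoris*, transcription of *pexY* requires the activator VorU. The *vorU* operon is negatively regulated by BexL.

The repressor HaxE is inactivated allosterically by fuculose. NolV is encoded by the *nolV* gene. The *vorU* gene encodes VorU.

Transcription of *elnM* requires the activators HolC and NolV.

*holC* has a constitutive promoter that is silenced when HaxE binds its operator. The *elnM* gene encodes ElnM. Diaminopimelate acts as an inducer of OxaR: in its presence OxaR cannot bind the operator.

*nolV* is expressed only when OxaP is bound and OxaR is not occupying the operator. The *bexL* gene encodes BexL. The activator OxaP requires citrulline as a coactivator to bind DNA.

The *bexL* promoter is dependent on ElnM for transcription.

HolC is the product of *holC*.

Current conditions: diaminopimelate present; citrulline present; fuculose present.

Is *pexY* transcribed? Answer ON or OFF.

Fuculose is present, so HaxE is inactive.
With no repressor bound, *holC* is transcribed.
So HolC is produced and active.
Diaminopimelate is present, so OxaR is inactive.
Citrulline is present, so OxaP is active.
No repressor is bound and OxaP is active, so *nolV* is transcribed.
So NolV is produced and active.
No repressor is bound and HolC and NolV are active, so *elnM* is transcribed.
So ElnM is produced and active.
No repressor is bound and ElnM is active, so *bexL* is transcribed.
So BexL is produced and active.
With repressor BexL bound, *vorU* is not transcribed.
So VorU is not produced.
Required activator VorU is absent, so *pexY* is not transcribed.

OFF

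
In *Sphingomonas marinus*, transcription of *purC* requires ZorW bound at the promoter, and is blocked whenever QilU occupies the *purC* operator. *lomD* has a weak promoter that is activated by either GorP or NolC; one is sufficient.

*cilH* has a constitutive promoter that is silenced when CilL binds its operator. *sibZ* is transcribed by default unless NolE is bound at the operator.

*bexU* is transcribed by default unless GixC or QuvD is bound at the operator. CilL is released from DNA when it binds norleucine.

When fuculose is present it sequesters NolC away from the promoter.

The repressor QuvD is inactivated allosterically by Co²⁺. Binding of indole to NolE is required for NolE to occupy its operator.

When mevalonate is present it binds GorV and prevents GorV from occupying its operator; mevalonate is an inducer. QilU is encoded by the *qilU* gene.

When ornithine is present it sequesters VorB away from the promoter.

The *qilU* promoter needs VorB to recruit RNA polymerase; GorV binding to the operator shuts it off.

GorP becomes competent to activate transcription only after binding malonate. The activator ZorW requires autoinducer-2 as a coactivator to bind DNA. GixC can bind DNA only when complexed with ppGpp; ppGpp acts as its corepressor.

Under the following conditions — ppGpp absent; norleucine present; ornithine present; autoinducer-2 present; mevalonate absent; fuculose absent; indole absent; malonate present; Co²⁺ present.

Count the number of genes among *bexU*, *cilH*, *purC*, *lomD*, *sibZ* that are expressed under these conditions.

5

ppGpp is absent, so GixC is inactive.
Co²⁺ is present, so QuvD is inactive.
With no repressor bound, *bexU* is transcribed.
→ *bexU* is ON.
Norleucine is present, so CilL is inactive.
With no repressor bound, *cilH* is transcribed.
→ *cilH* is ON.
Mevalonate is absent, so GorV is active.
Ornithine is present, so VorB is inactive.
With repressor GorV bound, *qilU* is not transcribed.
So QilU is not produced.
Autoinducer-2 is present, so ZorW is active.
No repressor is bound and ZorW is active, so *purC* is transcribed.
→ *purC* is ON.
Malonate is present, so GorP is active.
Fuculose is absent, so NolC is active.
Activator GorP is present, so *lomD* is transcribed.
→ *lomD* is ON.
Indole is absent, so NolE is inactive.
With no repressor bound, *sibZ* is transcribed.
→ *sibZ* is ON.
5 of the 5 genes are transcribed.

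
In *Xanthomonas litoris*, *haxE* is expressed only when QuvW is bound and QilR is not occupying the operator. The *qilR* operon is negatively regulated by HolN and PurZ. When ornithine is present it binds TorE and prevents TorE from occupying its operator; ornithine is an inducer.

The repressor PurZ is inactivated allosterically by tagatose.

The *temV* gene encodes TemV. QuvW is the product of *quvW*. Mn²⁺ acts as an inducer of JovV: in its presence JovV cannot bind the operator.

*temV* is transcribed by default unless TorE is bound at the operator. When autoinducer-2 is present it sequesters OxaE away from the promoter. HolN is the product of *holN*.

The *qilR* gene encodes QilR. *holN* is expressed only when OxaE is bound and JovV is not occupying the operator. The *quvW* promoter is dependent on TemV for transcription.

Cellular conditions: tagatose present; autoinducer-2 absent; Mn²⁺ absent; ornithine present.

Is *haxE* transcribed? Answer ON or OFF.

OFF

Mn²⁺ is absent, so JovV is active.
Autoinducer-2 is absent, so OxaE is active.
With repressor JovV bound, *holN* is not transcribed.
So HolN is not produced.
Tagatose is present, so PurZ is inactive.
With no repressor bound, *qilR* is transcribed.
So QilR is produced and active.
Ornithine is present, so TorE is inactive.
With no repressor bound, *temV* is transcribed.
So TemV is produced and active.
No repressor is bound and TemV is active, so *quvW* is transcribed.
So QuvW is produced and active.
With repressor QilR bound, *haxE* is not transcribed.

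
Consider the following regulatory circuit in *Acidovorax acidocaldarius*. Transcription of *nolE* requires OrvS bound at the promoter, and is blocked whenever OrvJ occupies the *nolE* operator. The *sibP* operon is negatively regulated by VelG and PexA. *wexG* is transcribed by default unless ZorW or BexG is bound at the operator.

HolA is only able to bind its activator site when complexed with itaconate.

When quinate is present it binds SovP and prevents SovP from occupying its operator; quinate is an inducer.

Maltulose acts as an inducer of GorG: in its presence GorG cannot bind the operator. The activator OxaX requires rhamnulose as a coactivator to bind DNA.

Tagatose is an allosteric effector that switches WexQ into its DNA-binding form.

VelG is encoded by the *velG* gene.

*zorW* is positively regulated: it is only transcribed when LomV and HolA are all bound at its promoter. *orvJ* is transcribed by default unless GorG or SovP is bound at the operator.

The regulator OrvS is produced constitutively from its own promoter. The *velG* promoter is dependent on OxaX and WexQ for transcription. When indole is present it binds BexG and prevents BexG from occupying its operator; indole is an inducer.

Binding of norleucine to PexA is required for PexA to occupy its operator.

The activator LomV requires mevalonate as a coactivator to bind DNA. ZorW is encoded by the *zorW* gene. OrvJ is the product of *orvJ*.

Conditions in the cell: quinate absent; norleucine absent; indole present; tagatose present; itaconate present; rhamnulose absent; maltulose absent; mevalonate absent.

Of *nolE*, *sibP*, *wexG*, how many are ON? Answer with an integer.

OrvS is produced constitutively and is active.
Maltulose is absent, so GorG is active.
Quinate is absent, so SovP is active.
With repressor GorG bound, *orvJ* is not transcribed.
So OrvJ is not produced.
No repressor is bound and OrvS is active, so *nolE* is transcribed.
→ *nolE* is ON.
Rhamnulose is absent, so OxaX is inactive.
Tagatose is present, so WexQ is active.
Required activator OxaX is absent, so *velG* is not transcribed.
So VelG is not produced.
Norleucine is absent, so PexA is inactive.
With no repressor bound, *sibP* is transcribed.
→ *sibP* is ON.
Mevalonate is absent, so LomV is inactive.
Itaconate is present, so HolA is active.
Required activator LomV is absent, so *zorW* is not transcribed.
So ZorW is not produced.
Indole is present, so BexG is inactive.
With no repressor bound, *wexG* is transcribed.
→ *wexG* is ON.
3 of the 3 genes are transcribed.

3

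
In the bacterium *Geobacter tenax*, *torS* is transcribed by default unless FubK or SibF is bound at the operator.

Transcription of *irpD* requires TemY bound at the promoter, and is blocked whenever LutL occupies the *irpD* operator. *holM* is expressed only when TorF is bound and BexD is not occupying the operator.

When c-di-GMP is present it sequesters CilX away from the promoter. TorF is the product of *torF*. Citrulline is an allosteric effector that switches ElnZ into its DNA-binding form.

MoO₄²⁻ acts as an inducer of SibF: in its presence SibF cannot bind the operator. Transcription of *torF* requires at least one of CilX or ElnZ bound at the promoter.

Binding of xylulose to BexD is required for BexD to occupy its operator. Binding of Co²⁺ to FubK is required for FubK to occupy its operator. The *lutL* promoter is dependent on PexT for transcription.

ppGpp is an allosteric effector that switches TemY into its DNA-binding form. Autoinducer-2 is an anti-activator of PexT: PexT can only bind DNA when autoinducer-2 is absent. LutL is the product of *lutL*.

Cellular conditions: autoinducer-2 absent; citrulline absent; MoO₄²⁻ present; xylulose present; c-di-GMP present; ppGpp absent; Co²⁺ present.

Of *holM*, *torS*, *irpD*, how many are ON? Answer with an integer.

Xylulose is present, so BexD is active.
c-di-GMP is present, so CilX is inactive.
Citrulline is absent, so ElnZ is inactive.
No activator is available at the *torF* promoter, so *torF* is not transcribed.
So TorF is not produced.
With repressor BexD bound, *holM* is not transcribed.
→ *holM* is OFF.
Co²⁺ is present, so FubK is active.
MoO₄²⁻ is present, so SibF is inactive.
With repressor FubK bound, *torS* is not transcribed.
→ *torS* is OFF.
Autoinducer-2 is absent, so PexT is active.
No repressor is bound and PexT is active, so *lutL* is transcribed.
So LutL is produced and active.
ppGpp is absent, so TemY is inactive.
With repressor LutL bound, *irpD* is not transcribed.
→ *irpD* is OFF.
0 of the 3 genes are transcribed.

0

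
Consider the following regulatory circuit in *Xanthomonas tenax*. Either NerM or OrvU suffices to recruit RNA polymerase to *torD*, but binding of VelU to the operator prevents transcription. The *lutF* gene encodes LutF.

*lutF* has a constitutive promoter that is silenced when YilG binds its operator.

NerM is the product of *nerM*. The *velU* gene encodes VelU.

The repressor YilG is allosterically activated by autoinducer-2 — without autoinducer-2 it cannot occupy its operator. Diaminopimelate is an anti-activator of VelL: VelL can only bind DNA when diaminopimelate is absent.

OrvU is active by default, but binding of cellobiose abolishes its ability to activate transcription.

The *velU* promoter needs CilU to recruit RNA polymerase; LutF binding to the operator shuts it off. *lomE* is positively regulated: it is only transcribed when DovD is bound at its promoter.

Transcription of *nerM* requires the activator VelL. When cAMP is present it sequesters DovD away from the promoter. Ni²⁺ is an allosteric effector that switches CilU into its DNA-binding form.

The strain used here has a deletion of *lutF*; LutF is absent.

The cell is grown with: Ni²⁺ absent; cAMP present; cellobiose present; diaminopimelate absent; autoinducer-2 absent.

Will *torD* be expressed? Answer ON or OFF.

LutF is non-functional in this strain, so it has no effect.
Ni²⁺ is absent, so CilU is inactive.
Required activator CilU is absent, so *velU* is not transcribed.
So VelU is not produced.
Diaminopimelate is absent, so VelL is active.
No repressor is bound and VelL is active, so *nerM* is transcribed.
So NerM is produced and active.
Cellobiose is present, so OrvU is inactive.
Activator NerM is present, so *torD* is transcribed.

ON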